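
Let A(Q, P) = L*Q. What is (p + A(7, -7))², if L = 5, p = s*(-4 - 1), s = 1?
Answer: 900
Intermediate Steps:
p = -5 (p = 1*(-4 - 1) = 1*(-5) = -5)
A(Q, P) = 5*Q
(p + A(7, -7))² = (-5 + 5*7)² = (-5 + 35)² = 30² = 900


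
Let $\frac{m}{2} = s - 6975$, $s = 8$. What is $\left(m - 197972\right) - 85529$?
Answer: $-297435$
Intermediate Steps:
$m = -13934$ ($m = 2 \left(8 - 6975\right) = 2 \left(-6967\right) = -13934$)
$\left(m - 197972\right) - 85529 = \left(-13934 - 197972\right) - 85529 = -211906 - 85529 = -297435$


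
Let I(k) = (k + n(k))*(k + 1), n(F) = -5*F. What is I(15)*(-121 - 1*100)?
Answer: 212160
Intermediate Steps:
I(k) = -4*k*(1 + k) (I(k) = (k - 5*k)*(k + 1) = (-4*k)*(1 + k) = -4*k*(1 + k))
I(15)*(-121 - 1*100) = (4*15*(-1 - 1*15))*(-121 - 1*100) = (4*15*(-1 - 15))*(-121 - 100) = (4*15*(-16))*(-221) = -960*(-221) = 212160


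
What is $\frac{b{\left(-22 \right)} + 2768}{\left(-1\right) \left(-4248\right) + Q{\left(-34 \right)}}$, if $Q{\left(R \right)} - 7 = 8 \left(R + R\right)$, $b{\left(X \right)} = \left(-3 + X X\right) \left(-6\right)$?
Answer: $- \frac{118}{3711} \approx -0.031797$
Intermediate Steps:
$b{\left(X \right)} = 18 - 6 X^{2}$ ($b{\left(X \right)} = \left(-3 + X^{2}\right) \left(-6\right) = 18 - 6 X^{2}$)
$Q{\left(R \right)} = 7 + 16 R$ ($Q{\left(R \right)} = 7 + 8 \left(R + R\right) = 7 + 8 \cdot 2 R = 7 + 16 R$)
$\frac{b{\left(-22 \right)} + 2768}{\left(-1\right) \left(-4248\right) + Q{\left(-34 \right)}} = \frac{\left(18 - 6 \left(-22\right)^{2}\right) + 2768}{\left(-1\right) \left(-4248\right) + \left(7 + 16 \left(-34\right)\right)} = \frac{\left(18 - 2904\right) + 2768}{4248 + \left(7 - 544\right)} = \frac{\left(18 - 2904\right) + 2768}{4248 - 537} = \frac{-2886 + 2768}{3711} = \left(-118\right) \frac{1}{3711} = - \frac{118}{3711}$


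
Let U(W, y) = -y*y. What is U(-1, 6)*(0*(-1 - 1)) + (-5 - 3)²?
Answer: 64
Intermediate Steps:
U(W, y) = -y²
U(-1, 6)*(0*(-1 - 1)) + (-5 - 3)² = (-1*6²)*(0*(-1 - 1)) + (-5 - 3)² = (-1*36)*(0*(-2)) + (-8)² = -36*0 + 64 = 0 + 64 = 64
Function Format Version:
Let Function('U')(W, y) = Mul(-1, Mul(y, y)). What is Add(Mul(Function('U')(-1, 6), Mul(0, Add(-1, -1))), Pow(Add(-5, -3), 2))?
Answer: 64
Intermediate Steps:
Function('U')(W, y) = Mul(-1, Pow(y, 2))
Add(Mul(Function('U')(-1, 6), Mul(0, Add(-1, -1))), Pow(Add(-5, -3), 2)) = Add(Mul(Mul(-1, Pow(6, 2)), Mul(0, Add(-1, -1))), Pow(Add(-5, -3), 2)) = Add(Mul(Mul(-1, 36), Mul(0, -2)), Pow(-8, 2)) = Add(Mul(-36, 0), 64) = Add(0, 64) = 64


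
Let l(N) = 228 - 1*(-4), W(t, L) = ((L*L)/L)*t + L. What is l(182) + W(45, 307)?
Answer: 14354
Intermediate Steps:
W(t, L) = L + L*t (W(t, L) = (L²/L)*t + L = L*t + L = L + L*t)
l(N) = 232 (l(N) = 228 + 4 = 232)
l(182) + W(45, 307) = 232 + 307*(1 + 45) = 232 + 307*46 = 232 + 14122 = 14354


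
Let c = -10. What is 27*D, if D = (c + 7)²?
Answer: 243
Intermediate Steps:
D = 9 (D = (-10 + 7)² = (-3)² = 9)
27*D = 27*9 = 243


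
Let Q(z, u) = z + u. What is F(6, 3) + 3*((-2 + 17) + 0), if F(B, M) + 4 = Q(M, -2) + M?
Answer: 45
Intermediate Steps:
Q(z, u) = u + z
F(B, M) = -6 + 2*M (F(B, M) = -4 + ((-2 + M) + M) = -4 + (-2 + 2*M) = -6 + 2*M)
F(6, 3) + 3*((-2 + 17) + 0) = (-6 + 2*3) + 3*((-2 + 17) + 0) = (-6 + 6) + 3*(15 + 0) = 0 + 3*15 = 0 + 45 = 45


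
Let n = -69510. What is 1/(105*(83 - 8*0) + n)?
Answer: -1/60795 ≈ -1.6449e-5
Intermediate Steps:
1/(105*(83 - 8*0) + n) = 1/(105*(83 - 8*0) - 69510) = 1/(105*(83 + 0) - 69510) = 1/(105*83 - 69510) = 1/(8715 - 69510) = 1/(-60795) = -1/60795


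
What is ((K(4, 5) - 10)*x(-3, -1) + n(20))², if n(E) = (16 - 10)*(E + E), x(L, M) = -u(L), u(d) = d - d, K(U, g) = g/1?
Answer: 57600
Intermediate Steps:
K(U, g) = g (K(U, g) = g*1 = g)
u(d) = 0
x(L, M) = 0 (x(L, M) = -1*0 = 0)
n(E) = 12*E (n(E) = 6*(2*E) = 12*E)
((K(4, 5) - 10)*x(-3, -1) + n(20))² = ((5 - 10)*0 + 12*20)² = (-5*0 + 240)² = (0 + 240)² = 240² = 57600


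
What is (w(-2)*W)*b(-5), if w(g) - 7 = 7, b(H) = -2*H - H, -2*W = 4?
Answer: -420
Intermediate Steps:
W = -2 (W = -1/2*4 = -2)
b(H) = -3*H
w(g) = 14 (w(g) = 7 + 7 = 14)
(w(-2)*W)*b(-5) = (14*(-2))*(-3*(-5)) = -28*15 = -420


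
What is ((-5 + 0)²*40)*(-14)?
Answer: -14000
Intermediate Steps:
((-5 + 0)²*40)*(-14) = ((-5)²*40)*(-14) = (25*40)*(-14) = 1000*(-14) = -14000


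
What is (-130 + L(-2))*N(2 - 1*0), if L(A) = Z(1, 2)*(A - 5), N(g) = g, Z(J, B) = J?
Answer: -274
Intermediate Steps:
L(A) = -5 + A (L(A) = 1*(A - 5) = 1*(-5 + A) = -5 + A)
(-130 + L(-2))*N(2 - 1*0) = (-130 + (-5 - 2))*(2 - 1*0) = (-130 - 7)*(2 + 0) = -137*2 = -274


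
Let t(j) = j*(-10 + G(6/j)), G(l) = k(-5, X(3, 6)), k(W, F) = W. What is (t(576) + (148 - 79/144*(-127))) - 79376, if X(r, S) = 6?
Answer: -12642959/144 ≈ -87798.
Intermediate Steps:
G(l) = -5
t(j) = -15*j (t(j) = j*(-10 - 5) = j*(-15) = -15*j)
(t(576) + (148 - 79/144*(-127))) - 79376 = (-15*576 + (148 - 79/144*(-127))) - 79376 = (-8640 + (148 - 79*1/144*(-127))) - 79376 = (-8640 + (148 - 79/144*(-127))) - 79376 = (-8640 + (148 + 10033/144)) - 79376 = (-8640 + 31345/144) - 79376 = -1212815/144 - 79376 = -12642959/144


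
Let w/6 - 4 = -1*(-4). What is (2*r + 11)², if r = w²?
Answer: 21335161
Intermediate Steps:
w = 48 (w = 24 + 6*(-1*(-4)) = 24 + 6*4 = 24 + 24 = 48)
r = 2304 (r = 48² = 2304)
(2*r + 11)² = (2*2304 + 11)² = (4608 + 11)² = 4619² = 21335161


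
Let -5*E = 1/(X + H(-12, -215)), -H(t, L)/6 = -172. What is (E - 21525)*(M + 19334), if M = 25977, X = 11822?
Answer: -62683769849561/64270 ≈ -9.7532e+8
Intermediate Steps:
H(t, L) = 1032 (H(t, L) = -6*(-172) = 1032)
E = -1/64270 (E = -1/(5*(11822 + 1032)) = -⅕/12854 = -⅕*1/12854 = -1/64270 ≈ -1.5559e-5)
(E - 21525)*(M + 19334) = (-1/64270 - 21525)*(25977 + 19334) = -1383411751/64270*45311 = -62683769849561/64270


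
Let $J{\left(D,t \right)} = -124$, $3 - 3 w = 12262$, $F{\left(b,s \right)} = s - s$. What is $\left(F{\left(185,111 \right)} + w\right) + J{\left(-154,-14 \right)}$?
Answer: $- \frac{12631}{3} \approx -4210.3$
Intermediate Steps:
$F{\left(b,s \right)} = 0$
$w = - \frac{12259}{3}$ ($w = 1 - \frac{12262}{3} = - \frac{12259}{3} \approx -4086.3$)
$\left(F{\left(185,111 \right)} + w\right) + J{\left(-154,-14 \right)} = \left(0 - \frac{12259}{3}\right) - 124 = - \frac{12259}{3} - 124 = - \frac{12631}{3}$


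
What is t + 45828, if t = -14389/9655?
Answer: 442454951/9655 ≈ 45827.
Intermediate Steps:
t = -14389/9655 (t = -14389*1/9655 = -14389/9655 ≈ -1.4903)
t + 45828 = -14389/9655 + 45828 = 442454951/9655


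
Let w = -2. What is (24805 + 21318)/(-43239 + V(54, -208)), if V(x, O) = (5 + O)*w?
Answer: -6589/6119 ≈ -1.0768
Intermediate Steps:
V(x, O) = -10 - 2*O (V(x, O) = (5 + O)*(-2) = -10 - 2*O)
(24805 + 21318)/(-43239 + V(54, -208)) = (24805 + 21318)/(-43239 + (-10 - 2*(-208))) = 46123/(-43239 + (-10 + 416)) = 46123/(-43239 + 406) = 46123/(-42833) = 46123*(-1/42833) = -6589/6119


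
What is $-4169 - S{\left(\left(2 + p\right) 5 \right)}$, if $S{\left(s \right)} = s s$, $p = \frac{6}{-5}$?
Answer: $-4185$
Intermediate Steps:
$p = - \frac{6}{5}$ ($p = 6 \left(- \frac{1}{5}\right) = - \frac{6}{5} \approx -1.2$)
$S{\left(s \right)} = s^{2}$
$-4169 - S{\left(\left(2 + p\right) 5 \right)} = -4169 - \left(\left(2 - \frac{6}{5}\right) 5\right)^{2} = -4169 - \left(\frac{4}{5} \cdot 5\right)^{2} = -4169 - 4^{2} = -4169 - 16 = -4185$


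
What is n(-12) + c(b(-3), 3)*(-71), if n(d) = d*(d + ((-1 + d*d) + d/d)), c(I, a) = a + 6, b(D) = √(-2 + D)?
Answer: -2223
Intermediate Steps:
c(I, a) = 6 + a
n(d) = d*(d + d²) (n(d) = d*(d + ((-1 + d²) + 1)) = d*(d + d²))
n(-12) + c(b(-3), 3)*(-71) = (-12)²*(1 - 12) + (6 + 3)*(-71) = 144*(-11) + 9*(-71) = -1584 - 639 = -2223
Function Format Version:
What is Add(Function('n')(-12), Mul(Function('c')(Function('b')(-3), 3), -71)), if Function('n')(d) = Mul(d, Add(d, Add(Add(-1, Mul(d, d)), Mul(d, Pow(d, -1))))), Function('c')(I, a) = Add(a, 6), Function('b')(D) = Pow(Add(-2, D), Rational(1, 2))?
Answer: -2223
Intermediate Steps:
Function('c')(I, a) = Add(6, a)
Function('n')(d) = Mul(d, Add(d, Pow(d, 2))) (Function('n')(d) = Mul(d, Add(d, Add(Add(-1, Pow(d, 2)), 1))) = Mul(d, Add(d, Pow(d, 2))))
Add(Function('n')(-12), Mul(Function('c')(Function('b')(-3), 3), -71)) = Add(Mul(Pow(-12, 2), Add(1, -12)), Mul(Add(6, 3), -71)) = Add(Mul(144, -11), Mul(9, -71)) = Add(-1584, -639) = -2223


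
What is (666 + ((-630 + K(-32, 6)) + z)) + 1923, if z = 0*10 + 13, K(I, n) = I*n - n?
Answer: 1774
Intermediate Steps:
K(I, n) = -n + I*n
z = 13 (z = 0 + 13 = 13)
(666 + ((-630 + K(-32, 6)) + z)) + 1923 = (666 + ((-630 + 6*(-1 - 32)) + 13)) + 1923 = (666 + ((-630 + 6*(-33)) + 13)) + 1923 = (666 + ((-630 - 198) + 13)) + 1923 = (666 + (-828 + 13)) + 1923 = (666 - 815) + 1923 = -149 + 1923 = 1774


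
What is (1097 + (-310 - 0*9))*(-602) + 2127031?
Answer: 1653257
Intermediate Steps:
(1097 + (-310 - 0*9))*(-602) + 2127031 = (1097 + (-310 - 1*0))*(-602) + 2127031 = (1097 + (-310 + 0))*(-602) + 2127031 = (1097 - 310)*(-602) + 2127031 = 787*(-602) + 2127031 = -473774 + 2127031 = 1653257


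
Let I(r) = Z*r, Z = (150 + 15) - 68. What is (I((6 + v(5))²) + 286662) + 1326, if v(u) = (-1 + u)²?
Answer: 334936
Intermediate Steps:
Z = 97 (Z = 165 - 68 = 97)
I(r) = 97*r
(I((6 + v(5))²) + 286662) + 1326 = (97*(6 + (-1 + 5)²)² + 286662) + 1326 = (97*(6 + 4²)² + 286662) + 1326 = (97*(6 + 16)² + 286662) + 1326 = (97*22² + 286662) + 1326 = (97*484 + 286662) + 1326 = (46948 + 286662) + 1326 = 333610 + 1326 = 334936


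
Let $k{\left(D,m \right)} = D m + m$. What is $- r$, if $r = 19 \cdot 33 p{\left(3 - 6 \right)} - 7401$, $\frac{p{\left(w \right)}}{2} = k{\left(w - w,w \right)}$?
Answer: $11163$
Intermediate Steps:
$k{\left(D,m \right)} = m + D m$
$p{\left(w \right)} = 2 w$ ($p{\left(w \right)} = 2 w \left(1 + \left(w - w\right)\right) = 2 w \left(1 + 0\right) = 2 w 1 = 2 w$)
$r = -11163$ ($r = 19 \cdot 33 \cdot 2 \left(3 - 6\right) - 7401 = 627 \cdot 2 \left(3 - 6\right) - 7401 = 627 \cdot 2 \left(-3\right) - 7401 = 627 \left(-6\right) - 7401 = -3762 - 7401 = -11163$)
$- r = \left(-1\right) \left(-11163\right) = 11163$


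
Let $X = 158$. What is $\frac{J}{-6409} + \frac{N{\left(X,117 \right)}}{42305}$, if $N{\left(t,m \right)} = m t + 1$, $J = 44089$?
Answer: $- \frac{1746701962}{271132745} \approx -6.4422$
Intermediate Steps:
$N{\left(t,m \right)} = 1 + m t$
$\frac{J}{-6409} + \frac{N{\left(X,117 \right)}}{42305} = \frac{44089}{-6409} + \frac{1 + 117 \cdot 158}{42305} = 44089 \left(- \frac{1}{6409}\right) + \left(1 + 18486\right) \frac{1}{42305} = - \frac{44089}{6409} + 18487 \cdot \frac{1}{42305} = - \frac{44089}{6409} + \frac{18487}{42305} = - \frac{1746701962}{271132745}$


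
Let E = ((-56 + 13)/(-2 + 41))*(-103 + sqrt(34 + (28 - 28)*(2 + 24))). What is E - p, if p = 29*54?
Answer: -56645/39 - 43*sqrt(34)/39 ≈ -1458.9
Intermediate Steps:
p = 1566
E = 4429/39 - 43*sqrt(34)/39 (E = (-43/39)*(-103 + sqrt(34 + 0*26)) = (-43*1/39)*(-103 + sqrt(34 + 0)) = -43*(-103 + sqrt(34))/39 = 4429/39 - 43*sqrt(34)/39 ≈ 107.14)
E - p = (4429/39 - 43*sqrt(34)/39) - 1*1566 = (4429/39 - 43*sqrt(34)/39) - 1566 = -56645/39 - 43*sqrt(34)/39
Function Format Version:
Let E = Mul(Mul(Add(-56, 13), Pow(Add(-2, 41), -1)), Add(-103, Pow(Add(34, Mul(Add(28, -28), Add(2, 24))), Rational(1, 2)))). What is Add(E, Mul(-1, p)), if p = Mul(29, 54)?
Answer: Add(Rational(-56645, 39), Mul(Rational(-43, 39), Pow(34, Rational(1, 2)))) ≈ -1458.9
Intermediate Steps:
p = 1566
E = Add(Rational(4429, 39), Mul(Rational(-43, 39), Pow(34, Rational(1, 2)))) (E = Mul(Mul(-43, Pow(39, -1)), Add(-103, Pow(Add(34, Mul(0, 26)), Rational(1, 2)))) = Mul(Mul(-43, Rational(1, 39)), Add(-103, Pow(Add(34, 0), Rational(1, 2)))) = Mul(Rational(-43, 39), Add(-103, Pow(34, Rational(1, 2)))) = Add(Rational(4429, 39), Mul(Rational(-43, 39), Pow(34, Rational(1, 2)))) ≈ 107.14)
Add(E, Mul(-1, p)) = Add(Add(Rational(4429, 39), Mul(Rational(-43, 39), Pow(34, Rational(1, 2)))), Mul(-1, 1566)) = Add(Add(Rational(4429, 39), Mul(Rational(-43, 39), Pow(34, Rational(1, 2)))), -1566) = Add(Rational(-56645, 39), Mul(Rational(-43, 39), Pow(34, Rational(1, 2))))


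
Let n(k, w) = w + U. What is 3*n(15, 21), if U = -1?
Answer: 60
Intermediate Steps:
n(k, w) = -1 + w (n(k, w) = w - 1 = -1 + w)
3*n(15, 21) = 3*(-1 + 21) = 3*20 = 60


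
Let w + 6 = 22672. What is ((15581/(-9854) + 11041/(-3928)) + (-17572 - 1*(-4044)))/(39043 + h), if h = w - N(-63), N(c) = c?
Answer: -261895847259/1195489329632 ≈ -0.21907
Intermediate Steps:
w = 22666 (w = -6 + 22672 = 22666)
h = 22729 (h = 22666 - 1*(-63) = 22666 + 63 = 22729)
((15581/(-9854) + 11041/(-3928)) + (-17572 - 1*(-4044)))/(39043 + h) = ((15581/(-9854) + 11041/(-3928)) + (-17572 - 1*(-4044)))/(39043 + 22729) = ((15581*(-1/9854) + 11041*(-1/3928)) + (-17572 + 4044))/61772 = ((-15581/9854 - 11041/3928) - 13528)*(1/61772) = (-85000091/19353256 - 13528)*(1/61772) = -261895847259/19353256*1/61772 = -261895847259/1195489329632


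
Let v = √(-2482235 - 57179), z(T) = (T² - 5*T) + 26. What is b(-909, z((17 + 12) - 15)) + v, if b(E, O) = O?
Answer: 152 + I*√2539414 ≈ 152.0 + 1593.6*I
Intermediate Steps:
z(T) = 26 + T² - 5*T
v = I*√2539414 (v = √(-2539414) = I*√2539414 ≈ 1593.6*I)
b(-909, z((17 + 12) - 15)) + v = (26 + ((17 + 12) - 15)² - 5*((17 + 12) - 15)) + I*√2539414 = (26 + (29 - 15)² - 5*(29 - 15)) + I*√2539414 = (26 + 14² - 5*14) + I*√2539414 = (26 + 196 - 70) + I*√2539414 = 152 + I*√2539414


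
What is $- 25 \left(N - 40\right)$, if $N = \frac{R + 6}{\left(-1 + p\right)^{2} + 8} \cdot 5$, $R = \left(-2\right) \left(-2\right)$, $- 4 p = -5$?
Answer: $\frac{109000}{129} \approx 844.96$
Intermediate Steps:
$p = \frac{5}{4}$ ($p = \left(- \frac{1}{4}\right) \left(-5\right) = \frac{5}{4} \approx 1.25$)
$R = 4$
$N = \frac{800}{129}$ ($N = \frac{4 + 6}{\left(-1 + \frac{5}{4}\right)^{2} + 8} \cdot 5 = \frac{10}{\left(\frac{1}{4}\right)^{2} + 8} \cdot 5 = \frac{10}{\frac{1}{16} + 8} \cdot 5 = \frac{10}{\frac{129}{16}} \cdot 5 = 10 \cdot \frac{16}{129} \cdot 5 = \frac{160}{129} \cdot 5 = \frac{800}{129} \approx 6.2016$)
$- 25 \left(N - 40\right) = - 25 \left(\frac{800}{129} - 40\right) = \left(-25\right) \left(- \frac{4360}{129}\right) = \frac{109000}{129}$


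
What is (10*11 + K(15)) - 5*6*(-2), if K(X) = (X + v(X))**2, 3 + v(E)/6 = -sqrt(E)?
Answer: 719 + 36*sqrt(15) ≈ 858.43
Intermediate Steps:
v(E) = -18 - 6*sqrt(E) (v(E) = -18 + 6*(-sqrt(E)) = -18 - 6*sqrt(E))
K(X) = (-18 + X - 6*sqrt(X))**2 (K(X) = (X + (-18 - 6*sqrt(X)))**2 = (-18 + X - 6*sqrt(X))**2)
(10*11 + K(15)) - 5*6*(-2) = (10*11 + (18 - 1*15 + 6*sqrt(15))**2) - 5*6*(-2) = (110 + (18 - 15 + 6*sqrt(15))**2) - 30*(-2) = (110 + (3 + 6*sqrt(15))**2) + 60 = 170 + (3 + 6*sqrt(15))**2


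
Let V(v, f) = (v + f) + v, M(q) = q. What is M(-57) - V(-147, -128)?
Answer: 365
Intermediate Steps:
V(v, f) = f + 2*v (V(v, f) = (f + v) + v = f + 2*v)
M(-57) - V(-147, -128) = -57 - (-128 + 2*(-147)) = -57 - (-128 - 294) = -57 - 1*(-422) = -57 + 422 = 365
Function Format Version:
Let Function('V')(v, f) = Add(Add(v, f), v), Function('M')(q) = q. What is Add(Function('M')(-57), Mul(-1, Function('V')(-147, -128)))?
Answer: 365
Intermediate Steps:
Function('V')(v, f) = Add(f, Mul(2, v)) (Function('V')(v, f) = Add(Add(f, v), v) = Add(f, Mul(2, v)))
Add(Function('M')(-57), Mul(-1, Function('V')(-147, -128))) = Add(-57, Mul(-1, Add(-128, Mul(2, -147)))) = Add(-57, Mul(-1, Add(-128, -294))) = Add(-57, Mul(-1, -422)) = Add(-57, 422) = 365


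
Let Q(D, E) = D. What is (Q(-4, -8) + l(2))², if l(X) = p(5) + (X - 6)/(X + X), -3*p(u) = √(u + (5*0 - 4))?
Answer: 256/9 ≈ 28.444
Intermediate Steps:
p(u) = -√(-4 + u)/3 (p(u) = -√(u + (5*0 - 4))/3 = -√(u + (0 - 4))/3 = -√(u - 4)/3 = -√(-4 + u)/3)
l(X) = -⅓ + (-6 + X)/(2*X) (l(X) = -√(-4 + 5)/3 + (X - 6)/(X + X) = -√1/3 + (-6 + X)/((2*X)) = -⅓*1 + (-6 + X)*(1/(2*X)) = -⅓ + (-6 + X)/(2*X))
(Q(-4, -8) + l(2))² = (-4 + (⅙)*(-18 + 2)/2)² = (-4 + (⅙)*(½)*(-16))² = (-4 - 4/3)² = (-16/3)² = 256/9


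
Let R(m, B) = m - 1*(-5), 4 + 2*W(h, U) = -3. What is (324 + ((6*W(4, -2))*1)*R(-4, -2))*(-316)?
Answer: -95748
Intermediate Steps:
W(h, U) = -7/2 (W(h, U) = -2 + (½)*(-3) = -2 - 3/2 = -7/2)
R(m, B) = 5 + m (R(m, B) = m + 5 = 5 + m)
(324 + ((6*W(4, -2))*1)*R(-4, -2))*(-316) = (324 + ((6*(-7/2))*1)*(5 - 4))*(-316) = (324 - 21*1*1)*(-316) = (324 - 21*1)*(-316) = (324 - 21)*(-316) = 303*(-316) = -95748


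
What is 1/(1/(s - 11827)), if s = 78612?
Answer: 66785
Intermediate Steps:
1/(1/(s - 11827)) = 1/(1/(78612 - 11827)) = 1/(1/66785) = 66785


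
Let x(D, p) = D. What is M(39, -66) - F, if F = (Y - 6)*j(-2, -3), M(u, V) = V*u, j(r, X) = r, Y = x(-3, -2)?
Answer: -2592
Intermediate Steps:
Y = -3
F = 18 (F = (-3 - 6)*(-2) = -9*(-2) = 18)
M(39, -66) - F = -66*39 - 1*18 = -2574 - 18 = -2592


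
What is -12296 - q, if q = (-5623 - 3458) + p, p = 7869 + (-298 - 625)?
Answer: -10161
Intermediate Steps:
p = 6946 (p = 7869 - 923 = 6946)
q = -2135 (q = (-5623 - 3458) + 6946 = -9081 + 6946 = -2135)
-12296 - q = -12296 - 1*(-2135) = -12296 + 2135 = -10161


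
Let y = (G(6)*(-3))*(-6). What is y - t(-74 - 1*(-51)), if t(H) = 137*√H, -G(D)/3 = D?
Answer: -324 - 137*I*√23 ≈ -324.0 - 657.03*I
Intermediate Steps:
G(D) = -3*D
y = -324 (y = (-3*6*(-3))*(-6) = -18*(-3)*(-6) = 54*(-6) = -324)
y - t(-74 - 1*(-51)) = -324 - 137*√(-74 - 1*(-51)) = -324 - 137*√(-74 + 51) = -324 - 137*√(-23) = -324 - 137*I*√23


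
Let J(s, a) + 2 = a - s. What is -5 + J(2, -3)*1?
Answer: -12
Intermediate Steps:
J(s, a) = -2 + a - s (J(s, a) = -2 + (a - s) = -2 + a - s)
-5 + J(2, -3)*1 = -5 + (-2 - 3 - 1*2)*1 = -5 + (-2 - 3 - 2)*1 = -5 - 7*1 = -5 - 7 = -12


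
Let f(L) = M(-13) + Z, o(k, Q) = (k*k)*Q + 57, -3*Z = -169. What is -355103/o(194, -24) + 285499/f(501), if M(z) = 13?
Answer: 773667947303/187867056 ≈ 4118.2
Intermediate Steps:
Z = 169/3 (Z = -1/3*(-169) = 169/3 ≈ 56.333)
o(k, Q) = 57 + Q*k**2 (o(k, Q) = k**2*Q + 57 = Q*k**2 + 57 = 57 + Q*k**2)
f(L) = 208/3 (f(L) = 13 + 169/3 = 208/3)
-355103/o(194, -24) + 285499/f(501) = -355103/(57 - 24*194**2) + 285499/(208/3) = -355103/(57 - 24*37636) + 285499*(3/208) = -355103/(57 - 903264) + 856497/208 = -355103/(-903207) + 856497/208 = -355103*(-1/903207) + 856497/208 = 355103/903207 + 856497/208 = 773667947303/187867056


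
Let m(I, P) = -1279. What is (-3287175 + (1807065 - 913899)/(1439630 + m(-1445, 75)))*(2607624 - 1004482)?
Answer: -7579832611779023778/1438351 ≈ -5.2698e+12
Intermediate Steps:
(-3287175 + (1807065 - 913899)/(1439630 + m(-1445, 75)))*(2607624 - 1004482) = (-3287175 + (1807065 - 913899)/(1439630 - 1279))*(2607624 - 1004482) = (-3287175 + 893166/1438351)*1603142 = -4728110555259/1438351*1603142 = -7579832611779023778/1438351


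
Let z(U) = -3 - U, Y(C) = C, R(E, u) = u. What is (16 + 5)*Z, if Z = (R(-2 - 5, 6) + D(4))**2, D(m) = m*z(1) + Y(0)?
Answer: 2100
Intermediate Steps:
D(m) = -4*m (D(m) = m*(-3 - 1*1) + 0 = m*(-3 - 1) + 0 = m*(-4) + 0 = -4*m + 0 = -4*m)
Z = 100 (Z = (6 - 4*4)**2 = (6 - 16)**2 = (-10)**2 = 100)
(16 + 5)*Z = (16 + 5)*100 = 21*100 = 2100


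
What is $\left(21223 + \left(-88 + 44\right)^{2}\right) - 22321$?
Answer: $838$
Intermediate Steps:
$\left(21223 + \left(-88 + 44\right)^{2}\right) - 22321 = \left(21223 + \left(-44\right)^{2}\right) - 22321 = \left(21223 + 1936\right) - 22321 = 23159 - 22321 = 838$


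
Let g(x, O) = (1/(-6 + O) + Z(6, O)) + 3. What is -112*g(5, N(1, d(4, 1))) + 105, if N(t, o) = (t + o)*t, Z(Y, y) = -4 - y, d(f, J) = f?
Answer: 889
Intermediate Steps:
N(t, o) = t*(o + t) (N(t, o) = (o + t)*t = t*(o + t))
g(x, O) = -1 + 1/(-6 + O) - O (g(x, O) = (1/(-6 + O) + (-4 - O)) + 3 = (-4 + 1/(-6 + O) - O) + 3 = -1 + 1/(-6 + O) - O)
-112*g(5, N(1, d(4, 1))) + 105 = -112*(7 - (1*(4 + 1))² + 5*(1*(4 + 1)))/(-6 + 1*(4 + 1)) + 105 = -112*(7 - (1*5)² + 5*(1*5))/(-6 + 1*5) + 105 = -112*(7 - 1*5² + 5*5)/(-6 + 5) + 105 = -112*(7 - 1*25 + 25)/(-1) + 105 = -(-112)*(7 - 25 + 25) + 105 = -(-112)*7 + 105 = -112*(-7) + 105 = 784 + 105 = 889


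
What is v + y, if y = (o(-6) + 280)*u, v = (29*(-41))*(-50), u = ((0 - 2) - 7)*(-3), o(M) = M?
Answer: 66848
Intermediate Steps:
u = 27 (u = (-2 - 7)*(-3) = -9*(-3) = 27)
v = 59450 (v = -1189*(-50) = 59450)
y = 7398 (y = (-6 + 280)*27 = 274*27 = 7398)
v + y = 59450 + 7398 = 66848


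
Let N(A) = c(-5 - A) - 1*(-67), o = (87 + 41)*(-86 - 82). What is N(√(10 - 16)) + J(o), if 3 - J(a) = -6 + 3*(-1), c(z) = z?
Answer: 74 - I*√6 ≈ 74.0 - 2.4495*I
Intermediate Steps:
o = -21504 (o = 128*(-168) = -21504)
J(a) = 12 (J(a) = 3 - (-6 + 3*(-1)) = 3 - (-6 - 3) = 3 - 1*(-9) = 3 + 9 = 12)
N(A) = 62 - A (N(A) = (-5 - A) - 1*(-67) = (-5 - A) + 67 = 62 - A)
N(√(10 - 16)) + J(o) = (62 - √(10 - 16)) + 12 = (62 - √(-6)) + 12 = (62 - I*√6) + 12 = 74 - I*√6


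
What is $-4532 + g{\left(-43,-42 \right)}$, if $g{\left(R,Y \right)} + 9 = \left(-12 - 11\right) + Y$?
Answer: $-4606$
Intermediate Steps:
$g{\left(R,Y \right)} = -32 + Y$ ($g{\left(R,Y \right)} = -9 + \left(\left(-12 - 11\right) + Y\right) = -9 + \left(-23 + Y\right) = -32 + Y$)
$-4532 + g{\left(-43,-42 \right)} = -4532 - 74 = -4606$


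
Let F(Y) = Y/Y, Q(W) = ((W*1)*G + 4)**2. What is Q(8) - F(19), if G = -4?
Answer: 783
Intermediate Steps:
Q(W) = (4 - 4*W)**2 (Q(W) = ((W*1)*(-4) + 4)**2 = (W*(-4) + 4)**2 = (-4*W + 4)**2 = (4 - 4*W)**2)
F(Y) = 1
Q(8) - F(19) = 16*(-1 + 8)**2 - 1*1 = 16*7**2 - 1 = 16*49 - 1 = 784 - 1 = 783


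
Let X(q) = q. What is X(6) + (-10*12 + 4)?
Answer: -110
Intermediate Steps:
X(6) + (-10*12 + 4) = 6 + (-10*12 + 4) = 6 + (-120 + 4) = 6 - 116 = -110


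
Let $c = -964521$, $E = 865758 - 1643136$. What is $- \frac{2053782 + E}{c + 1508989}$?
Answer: $- \frac{319101}{136117} \approx -2.3443$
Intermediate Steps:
$E = -777378$ ($E = 865758 - 1643136 = -777378$)
$- \frac{2053782 + E}{c + 1508989} = - \frac{2053782 - 777378}{-964521 + 1508989} = - \frac{1276404}{544468} = \left(-1\right) \frac{319101}{136117} = - \frac{319101}{136117}$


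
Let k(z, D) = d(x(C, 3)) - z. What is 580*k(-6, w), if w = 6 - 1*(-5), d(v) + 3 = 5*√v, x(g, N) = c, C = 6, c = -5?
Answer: 1740 + 2900*I*√5 ≈ 1740.0 + 6484.6*I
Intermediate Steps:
x(g, N) = -5
d(v) = -3 + 5*√v
w = 11 (w = 6 + 5 = 11)
k(z, D) = -3 - z + 5*I*√5 (k(z, D) = (-3 + 5*√(-5)) - z = (-3 + 5*(I*√5)) - z = (-3 + 5*I*√5) - z = -3 - z + 5*I*√5)
580*k(-6, w) = 580*(-3 - 1*(-6) + 5*I*√5) = 580*(-3 + 6 + 5*I*√5) = 580*(3 + 5*I*√5) = 1740 + 2900*I*√5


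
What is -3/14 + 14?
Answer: 193/14 ≈ 13.786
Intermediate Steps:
-3/14 + 14 = 193/14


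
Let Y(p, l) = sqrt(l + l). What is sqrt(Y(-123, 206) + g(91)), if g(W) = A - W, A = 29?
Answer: sqrt(-62 + 2*sqrt(103)) ≈ 6.4577*I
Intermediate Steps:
g(W) = 29 - W
Y(p, l) = sqrt(2)*sqrt(l) (Y(p, l) = sqrt(2*l) = sqrt(2)*sqrt(l))
sqrt(Y(-123, 206) + g(91)) = sqrt(sqrt(2)*sqrt(206) + (29 - 1*91)) = sqrt(2*sqrt(103) + (29 - 91)) = sqrt(2*sqrt(103) - 62) = sqrt(-62 + 2*sqrt(103))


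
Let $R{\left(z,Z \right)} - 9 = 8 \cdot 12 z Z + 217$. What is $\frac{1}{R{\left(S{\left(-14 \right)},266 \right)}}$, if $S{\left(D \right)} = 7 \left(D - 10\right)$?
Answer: $- \frac{1}{4289822} \approx -2.3311 \cdot 10^{-7}$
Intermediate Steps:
$S{\left(D \right)} = -70 + 7 D$ ($S{\left(D \right)} = 7 \left(-10 + D\right) = -70 + 7 D$)
$R{\left(z,Z \right)} = 226 + 96 Z z$ ($R{\left(z,Z \right)} = 9 + \left(8 \cdot 12 z Z + 217\right) = 9 + \left(96 z Z + 217\right) = 9 + \left(96 Z z + 217\right) = 9 + \left(217 + 96 Z z\right) = 226 + 96 Z z$)
$\frac{1}{R{\left(S{\left(-14 \right)},266 \right)}} = \frac{1}{226 + 96 \cdot 266 \left(-70 + 7 \left(-14\right)\right)} = \frac{1}{226 + 96 \cdot 266 \left(-70 - 98\right)} = \frac{1}{226 + 96 \cdot 266 \left(-168\right)} = \frac{1}{226 - 4290048} = \frac{1}{-4289822} = - \frac{1}{4289822}$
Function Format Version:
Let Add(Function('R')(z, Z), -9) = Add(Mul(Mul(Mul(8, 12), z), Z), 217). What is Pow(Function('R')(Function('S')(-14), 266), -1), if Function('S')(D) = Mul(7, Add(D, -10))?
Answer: Rational(-1, 4289822) ≈ -2.3311e-7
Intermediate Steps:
Function('S')(D) = Add(-70, Mul(7, D)) (Function('S')(D) = Mul(7, Add(-10, D)) = Add(-70, Mul(7, D)))
Function('R')(z, Z) = Add(226, Mul(96, Z, z)) (Function('R')(z, Z) = Add(9, Add(Mul(Mul(Mul(8, 12), z), Z), 217)) = Add(9, Add(Mul(Mul(96, z), Z), 217)) = Add(9, Add(Mul(96, Z, z), 217)) = Add(9, Add(217, Mul(96, Z, z))) = Add(226, Mul(96, Z, z)))
Pow(Function('R')(Function('S')(-14), 266), -1) = Pow(Add(226, Mul(96, 266, Add(-70, Mul(7, -14)))), -1) = Pow(Add(226, Mul(96, 266, Add(-70, -98))), -1) = Pow(Add(226, Mul(96, 266, -168)), -1) = Pow(Add(226, -4290048), -1) = Pow(-4289822, -1) = Rational(-1, 4289822)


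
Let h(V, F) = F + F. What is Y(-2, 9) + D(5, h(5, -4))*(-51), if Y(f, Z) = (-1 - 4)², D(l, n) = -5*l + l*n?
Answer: 3340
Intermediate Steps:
h(V, F) = 2*F
Y(f, Z) = 25 (Y(f, Z) = (-5)² = 25)
Y(-2, 9) + D(5, h(5, -4))*(-51) = 25 + (5*(-5 + 2*(-4)))*(-51) = 25 + (5*(-5 - 8))*(-51) = 25 + (5*(-13))*(-51) = 25 - 65*(-51) = 25 + 3315 = 3340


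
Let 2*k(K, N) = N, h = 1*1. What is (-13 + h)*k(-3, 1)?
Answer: -6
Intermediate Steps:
h = 1
k(K, N) = N/2
(-13 + h)*k(-3, 1) = (-13 + 1)*((½)*1) = -12*½ = -6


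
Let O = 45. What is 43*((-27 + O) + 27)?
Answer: 1935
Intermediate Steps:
43*((-27 + O) + 27) = 43*((-27 + 45) + 27) = 43*(18 + 27) = 43*45 = 1935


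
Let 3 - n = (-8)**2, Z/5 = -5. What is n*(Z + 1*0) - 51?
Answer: 1474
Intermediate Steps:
Z = -25 (Z = 5*(-5) = -25)
n = -61 (n = 3 - 1*(-8)**2 = 3 - 1*64 = 3 - 64 = -61)
n*(Z + 1*0) - 51 = -61*(-25 + 1*0) - 51 = -61*(-25 + 0) - 51 = -61*(-25) - 51 = 1525 - 51 = 1474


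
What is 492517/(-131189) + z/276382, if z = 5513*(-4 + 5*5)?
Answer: -120934689397/36258278198 ≈ -3.3354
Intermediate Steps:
z = 115773 (z = 5513*(-4 + 25) = 5513*21 = 115773)
492517/(-131189) + z/276382 = 492517/(-131189) + 115773/276382 = 492517*(-1/131189) + 115773*(1/276382) = -492517/131189 + 115773/276382 = -120934689397/36258278198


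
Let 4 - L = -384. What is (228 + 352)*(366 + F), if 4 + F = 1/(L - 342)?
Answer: 4829370/23 ≈ 2.0997e+5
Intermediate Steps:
L = 388 (L = 4 - 1*(-384) = 4 + 384 = 388)
F = -183/46 (F = -4 + 1/(388 - 342) = -4 + 1/46 = -183/46 ≈ -3.9783)
(228 + 352)*(366 + F) = (228 + 352)*(366 - 183/46) = 580*(16653/46) = 4829370/23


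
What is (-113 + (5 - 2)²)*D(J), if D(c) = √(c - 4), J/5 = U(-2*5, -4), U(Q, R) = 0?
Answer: -208*I ≈ -208.0*I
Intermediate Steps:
J = 0 (J = 5*0 = 0)
D(c) = √(-4 + c)
(-113 + (5 - 2)²)*D(J) = (-113 + (5 - 2)²)*√(-4 + 0) = (-113 + 3²)*√(-4) = (-113 + 9)*(2*I) = -208*I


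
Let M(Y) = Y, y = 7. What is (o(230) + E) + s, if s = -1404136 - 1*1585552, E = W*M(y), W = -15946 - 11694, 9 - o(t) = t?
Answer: -3183389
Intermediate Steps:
o(t) = 9 - t
W = -27640
E = -193480 (E = -27640*7 = -193480)
s = -2989688 (s = -1404136 - 1585552 = -2989688)
(o(230) + E) + s = ((9 - 1*230) - 193480) - 2989688 = ((9 - 230) - 193480) - 2989688 = (-221 - 193480) - 2989688 = -193701 - 2989688 = -3183389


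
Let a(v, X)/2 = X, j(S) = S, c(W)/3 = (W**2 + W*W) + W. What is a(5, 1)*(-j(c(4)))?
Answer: -216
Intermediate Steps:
c(W) = 3*W + 6*W**2 (c(W) = 3*((W**2 + W*W) + W) = 3*((W**2 + W**2) + W) = 3*(2*W**2 + W) = 3*(W + 2*W**2) = 3*W + 6*W**2)
a(v, X) = 2*X
a(5, 1)*(-j(c(4))) = (2*1)*(-3*4*(1 + 2*4)) = 2*(-3*4*(1 + 8)) = 2*(-3*4*9) = 2*(-1*108) = 2*(-108) = -216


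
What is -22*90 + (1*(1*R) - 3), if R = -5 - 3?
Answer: -1991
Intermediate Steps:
R = -8
-22*90 + (1*(1*R) - 3) = -22*90 + (1*(1*(-8)) - 3) = -1980 + (1*(-8) - 3) = -1980 + (-8 - 3) = -1980 - 11 = -1991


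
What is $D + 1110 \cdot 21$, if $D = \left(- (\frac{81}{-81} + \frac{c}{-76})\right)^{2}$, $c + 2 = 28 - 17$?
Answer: $\frac{134645785}{5776} \approx 23311.0$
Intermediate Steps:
$c = 9$ ($c = -2 + \left(28 - 17\right) = -2 + 11 = 9$)
$D = \frac{7225}{5776}$ ($D = \left(- (\frac{81}{-81} + \frac{9}{-76})\right)^{2} = \left(- (81 \left(- \frac{1}{81}\right) + 9 \left(- \frac{1}{76}\right))\right)^{2} = \left(- (-1 - \frac{9}{76})\right)^{2} = \left(\left(-1\right) \left(- \frac{85}{76}\right)\right)^{2} = \left(\frac{85}{76}\right)^{2} = \frac{7225}{5776} \approx 1.2509$)
$D + 1110 \cdot 21 = \frac{7225}{5776} + 1110 \cdot 21 = \frac{7225}{5776} + 23310 = \frac{134645785}{5776}$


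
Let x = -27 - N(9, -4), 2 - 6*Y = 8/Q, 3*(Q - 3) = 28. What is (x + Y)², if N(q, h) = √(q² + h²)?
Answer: 10027921/12321 + 5944*√97/111 ≈ 1341.3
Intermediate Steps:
Q = 37/3 (Q = 3 + (⅓)*28 = 3 + 28/3 = 37/3 ≈ 12.333)
Y = 25/111 (Y = ⅓ - 4/(3*37/3) = ⅓ - 4*3/(3*37) = ⅓ - ⅙*24/37 = ⅓ - 4/37 = 25/111 ≈ 0.22523)
N(q, h) = √(h² + q²)
x = -27 - √97 (x = -27 - √((-4)² + 9²) = -27 - √(16 + 81) = -27 - √97 ≈ -36.849)
(x + Y)² = ((-27 - √97) + 25/111)² = (-2972/111 - √97)²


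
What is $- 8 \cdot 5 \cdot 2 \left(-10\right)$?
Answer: $800$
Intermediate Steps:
$- 8 \cdot 5 \cdot 2 \left(-10\right) = \left(-8\right) 10 \left(-10\right) = \left(-80\right) \left(-10\right) = 800$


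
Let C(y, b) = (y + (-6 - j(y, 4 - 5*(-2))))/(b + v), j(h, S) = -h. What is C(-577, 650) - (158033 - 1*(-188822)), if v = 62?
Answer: -30870240/89 ≈ -3.4686e+5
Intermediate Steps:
C(y, b) = (-6 + 2*y)/(62 + b) (C(y, b) = (y + (-6 - (-1)*y))/(b + 62) = (y + (-6 + y))/(62 + b) = (-6 + 2*y)/(62 + b))
C(-577, 650) - (158033 - 1*(-188822)) = 2*(-3 - 577)/(62 + 650) - (158033 - 1*(-188822)) = 2*(-580)/712 - (158033 + 188822) = 2*(1/712)*(-580) - 1*346855 = -145/89 - 346855 = -30870240/89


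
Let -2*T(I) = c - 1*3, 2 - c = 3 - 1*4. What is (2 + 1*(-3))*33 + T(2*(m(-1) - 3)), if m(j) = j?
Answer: -33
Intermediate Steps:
c = 3 (c = 2 - (3 - 1*4) = 2 - (3 - 4) = 2 - 1*(-1) = 2 + 1 = 3)
T(I) = 0 (T(I) = -(3 - 1*3)/2 = -(3 - 3)/2 = -1/2*0 = 0)
(2 + 1*(-3))*33 + T(2*(m(-1) - 3)) = (2 + 1*(-3))*33 + 0 = (2 - 3)*33 + 0 = -1*33 + 0 = -33 + 0 = -33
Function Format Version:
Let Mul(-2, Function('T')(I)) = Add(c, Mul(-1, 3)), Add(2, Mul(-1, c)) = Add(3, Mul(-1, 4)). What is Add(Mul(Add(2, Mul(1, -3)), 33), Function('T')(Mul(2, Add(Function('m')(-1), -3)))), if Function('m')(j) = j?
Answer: -33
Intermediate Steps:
c = 3 (c = Add(2, Mul(-1, Add(3, Mul(-1, 4)))) = Add(2, Mul(-1, Add(3, -4))) = Add(2, Mul(-1, -1)) = Add(2, 1) = 3)
Function('T')(I) = 0 (Function('T')(I) = Mul(Rational(-1, 2), Add(3, Mul(-1, 3))) = Mul(Rational(-1, 2), Add(3, -3)) = Mul(Rational(-1, 2), 0) = 0)
Add(Mul(Add(2, Mul(1, -3)), 33), Function('T')(Mul(2, Add(Function('m')(-1), -3)))) = Add(Mul(Add(2, Mul(1, -3)), 33), 0) = Add(Mul(Add(2, -3), 33), 0) = Add(Mul(-1, 33), 0) = Add(-33, 0) = -33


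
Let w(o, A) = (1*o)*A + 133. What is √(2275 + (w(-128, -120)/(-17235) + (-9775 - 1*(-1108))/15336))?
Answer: √6052273823734130/1631580 ≈ 47.682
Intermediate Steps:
w(o, A) = 133 + A*o (w(o, A) = o*A + 133 = A*o + 133 = 133 + A*o)
√(2275 + (w(-128, -120)/(-17235) + (-9775 - 1*(-1108))/15336)) = √(2275 + ((133 - 120*(-128))/(-17235) + (-9775 - 1*(-1108))/15336)) = √(2275 + ((133 + 15360)*(-1/17235) + (-9775 + 1108)*(1/15336))) = √(2275 + (15493*(-1/17235) - 8667*1/15336)) = √(2275 + (-15493/17235 - 321/568)) = √(2275 - 14332459/9789480) = √(22256734541/9789480) = √6052273823734130/1631580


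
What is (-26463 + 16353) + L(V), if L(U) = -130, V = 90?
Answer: -10240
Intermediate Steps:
(-26463 + 16353) + L(V) = (-26463 + 16353) - 130 = -10110 - 130 = -10240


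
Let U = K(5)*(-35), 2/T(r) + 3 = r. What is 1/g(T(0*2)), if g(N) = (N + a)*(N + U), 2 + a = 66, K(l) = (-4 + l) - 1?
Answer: -9/380 ≈ -0.023684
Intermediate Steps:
T(r) = 2/(-3 + r)
K(l) = -5 + l
a = 64 (a = -2 + 66 = 64)
U = 0 (U = (-5 + 5)*(-35) = 0*(-35) = 0)
g(N) = N*(64 + N) (g(N) = (N + 64)*(N + 0) = (64 + N)*N = N*(64 + N))
1/g(T(0*2)) = 1/((2/(-3 + 0*2))*(64 + 2/(-3 + 0*2))) = 1/((2/(-3 + 0))*(64 + 2/(-3 + 0))) = 1/((2/(-3))*(64 + 2/(-3))) = 1/((2*(-1/3))*(64 + 2*(-1/3))) = 1/(-2*(64 - 2/3)/3) = 1/(-2/3*190/3) = 1/(-380/9) = -9/380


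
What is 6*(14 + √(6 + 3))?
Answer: 102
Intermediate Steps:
6*(14 + √(6 + 3)) = 6*(14 + √9) = 6*(14 + 3) = 6*17 = 102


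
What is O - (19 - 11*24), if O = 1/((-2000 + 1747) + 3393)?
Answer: 769301/3140 ≈ 245.00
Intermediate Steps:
O = 1/3140 (O = 1/(-253 + 3393) = 1/3140 ≈ 0.00031847)
O - (19 - 11*24) = 1/3140 - (19 - 11*24) = 1/3140 - (19 - 264) = 1/3140 - 1*(-245) = 1/3140 + 245 = 769301/3140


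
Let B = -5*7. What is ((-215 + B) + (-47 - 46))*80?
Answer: -27440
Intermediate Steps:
B = -35
((-215 + B) + (-47 - 46))*80 = ((-215 - 35) + (-47 - 46))*80 = (-250 - 93)*80 = -343*80 = -27440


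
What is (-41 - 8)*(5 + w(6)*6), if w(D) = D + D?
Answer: -3773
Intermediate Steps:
w(D) = 2*D
(-41 - 8)*(5 + w(6)*6) = (-41 - 8)*(5 + (2*6)*6) = -49*(5 + 12*6) = -49*(5 + 72) = -49*77 = -3773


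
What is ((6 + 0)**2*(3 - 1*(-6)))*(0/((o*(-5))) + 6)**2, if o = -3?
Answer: 11664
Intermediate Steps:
((6 + 0)**2*(3 - 1*(-6)))*(0/((o*(-5))) + 6)**2 = ((6 + 0)**2*(3 - 1*(-6)))*(0/((-3*(-5))) + 6)**2 = (6**2*(3 + 6))*(0/15 + 6)**2 = (36*9)*(0*(1/15) + 6)**2 = 324*(0 + 6)**2 = 324*6**2 = 324*36 = 11664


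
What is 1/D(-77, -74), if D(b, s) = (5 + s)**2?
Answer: 1/4761 ≈ 0.00021004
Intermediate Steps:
1/D(-77, -74) = 1/((5 - 74)**2) = 1/((-69)**2) = 1/4761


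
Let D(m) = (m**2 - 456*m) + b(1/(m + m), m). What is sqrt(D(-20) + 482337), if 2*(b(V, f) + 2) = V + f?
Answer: sqrt(196737995)/20 ≈ 701.32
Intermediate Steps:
b(V, f) = -2 + V/2 + f/2 (b(V, f) = -2 + (V + f)/2 = -2 + (V/2 + f/2) = -2 + V/2 + f/2)
D(m) = -2 + m**2 - 911*m/2 + 1/(4*m) (D(m) = (m**2 - 456*m) + (-2 + 1/(2*(m + m)) + m/2) = (m**2 - 456*m) + (-2 + 1/(2*((2*m))) + m/2) = (m**2 - 456*m) + (-2 + (1/(2*m))/2 + m/2) = (m**2 - 456*m) + (-2 + 1/(4*m) + m/2) = (m**2 - 456*m) + (-2 + m/2 + 1/(4*m)) = -2 + m**2 - 911*m/2 + 1/(4*m))
sqrt(D(-20) + 482337) = sqrt((-2 + (-20)**2 - 911/2*(-20) + (1/4)/(-20)) + 482337) = sqrt((-2 + 400 + 9110 + (1/4)*(-1/20)) + 482337) = sqrt((-2 + 400 + 9110 - 1/80) + 482337) = sqrt(760639/80 + 482337) = sqrt(39347599/80) = sqrt(196737995)/20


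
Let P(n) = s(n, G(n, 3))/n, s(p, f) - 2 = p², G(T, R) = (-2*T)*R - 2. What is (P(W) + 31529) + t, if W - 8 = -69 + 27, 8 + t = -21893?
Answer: 163097/17 ≈ 9593.9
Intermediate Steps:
t = -21901 (t = -8 - 21893 = -21901)
G(T, R) = -2 - 2*R*T (G(T, R) = -2*R*T - 2 = -2 - 2*R*T)
s(p, f) = 2 + p²
W = -34 (W = 8 + (-69 + 27) = 8 - 42 = -34)
P(n) = (2 + n²)/n
(P(W) + 31529) + t = ((-34 + 2/(-34)) + 31529) - 21901 = ((-34 + 2*(-1/34)) + 31529) - 21901 = ((-34 - 1/17) + 31529) - 21901 = (-579/17 + 31529) - 21901 = 535414/17 - 21901 = 163097/17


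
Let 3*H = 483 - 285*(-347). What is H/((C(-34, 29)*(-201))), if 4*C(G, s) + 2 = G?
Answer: 11042/603 ≈ 18.312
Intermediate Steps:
C(G, s) = -½ + G/4
H = 33126 (H = (483 - 285*(-347))/3 = (483 + 98895)/3 = (⅓)*99378 = 33126)
H/((C(-34, 29)*(-201))) = 33126/(((-½ + (¼)*(-34))*(-201))) = 33126/(((-½ - 17/2)*(-201))) = 33126/((-9*(-201))) = 33126/1809 = 33126*(1/1809) = 11042/603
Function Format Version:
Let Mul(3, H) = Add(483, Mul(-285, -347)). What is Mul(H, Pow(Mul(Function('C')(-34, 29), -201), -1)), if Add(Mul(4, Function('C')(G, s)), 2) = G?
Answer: Rational(11042, 603) ≈ 18.312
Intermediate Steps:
Function('C')(G, s) = Add(Rational(-1, 2), Mul(Rational(1, 4), G))
H = 33126 (H = Mul(Rational(1, 3), Add(483, Mul(-285, -347))) = Mul(Rational(1, 3), Add(483, 98895)) = Mul(Rational(1, 3), 99378) = 33126)
Mul(H, Pow(Mul(Function('C')(-34, 29), -201), -1)) = Mul(33126, Pow(Mul(Add(Rational(-1, 2), Mul(Rational(1, 4), -34)), -201), -1)) = Mul(33126, Pow(Mul(Add(Rational(-1, 2), Rational(-17, 2)), -201), -1)) = Mul(33126, Pow(Mul(-9, -201), -1)) = Mul(33126, Pow(1809, -1)) = Mul(33126, Rational(1, 1809)) = Rational(11042, 603)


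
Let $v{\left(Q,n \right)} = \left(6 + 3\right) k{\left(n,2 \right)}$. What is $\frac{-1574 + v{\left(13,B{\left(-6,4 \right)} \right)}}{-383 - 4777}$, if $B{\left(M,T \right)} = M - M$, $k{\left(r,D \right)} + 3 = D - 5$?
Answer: $\frac{407}{1290} \approx 0.3155$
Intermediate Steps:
$k{\left(r,D \right)} = -8 + D$ ($k{\left(r,D \right)} = -3 + \left(D - 5\right) = -3 + \left(-5 + D\right) = -8 + D$)
$B{\left(M,T \right)} = 0$
$v{\left(Q,n \right)} = -54$ ($v{\left(Q,n \right)} = \left(6 + 3\right) \left(-8 + 2\right) = 9 \left(-6\right) = -54$)
$\frac{-1574 + v{\left(13,B{\left(-6,4 \right)} \right)}}{-383 - 4777} = \frac{-1574 - 54}{-383 - 4777} = - \frac{1628}{-5160} = \left(-1628\right) \left(- \frac{1}{5160}\right) = \frac{407}{1290}$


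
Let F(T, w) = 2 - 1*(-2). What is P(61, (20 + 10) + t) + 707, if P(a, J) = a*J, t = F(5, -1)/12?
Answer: 7672/3 ≈ 2557.3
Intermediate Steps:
F(T, w) = 4 (F(T, w) = 2 + 2 = 4)
t = 1/3 (t = 4/12 = 4*(1/12) = 1/3 ≈ 0.33333)
P(a, J) = J*a
P(61, (20 + 10) + t) + 707 = ((20 + 10) + 1/3)*61 + 707 = (30 + 1/3)*61 + 707 = (91/3)*61 + 707 = 5551/3 + 707 = 7672/3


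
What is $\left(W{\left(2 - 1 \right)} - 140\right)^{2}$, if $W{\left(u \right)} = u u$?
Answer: $19321$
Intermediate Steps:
$W{\left(u \right)} = u^{2}$
$\left(W{\left(2 - 1 \right)} - 140\right)^{2} = \left(\left(2 - 1\right)^{2} - 140\right)^{2} = \left(1^{2} - 140\right)^{2} = \left(1 - 140\right)^{2} = \left(-139\right)^{2} = 19321$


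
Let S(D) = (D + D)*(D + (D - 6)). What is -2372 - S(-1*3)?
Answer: -2444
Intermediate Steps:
S(D) = 2*D*(-6 + 2*D) (S(D) = (2*D)*(D + (-6 + D)) = (2*D)*(-6 + 2*D) = 2*D*(-6 + 2*D))
-2372 - S(-1*3) = -2372 - 4*(-1*3)*(-3 - 1*3) = -2372 - 4*(-3)*(-3 - 3) = -2372 - 4*(-3)*(-6) = -2372 - 1*72 = -2372 - 72 = -2444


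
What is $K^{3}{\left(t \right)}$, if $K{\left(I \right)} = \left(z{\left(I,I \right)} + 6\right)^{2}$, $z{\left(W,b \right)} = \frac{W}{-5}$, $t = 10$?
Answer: $4096$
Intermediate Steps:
$z{\left(W,b \right)} = - \frac{W}{5}$ ($z{\left(W,b \right)} = W \left(- \frac{1}{5}\right) = - \frac{W}{5}$)
$K{\left(I \right)} = \left(6 - \frac{I}{5}\right)^{2}$ ($K{\left(I \right)} = \left(- \frac{I}{5} + 6\right)^{2} = \left(6 - \frac{I}{5}\right)^{2}$)
$K^{3}{\left(t \right)} = \left(\frac{\left(-30 + 10\right)^{2}}{25}\right)^{3} = \left(\frac{\left(-20\right)^{2}}{25}\right)^{3} = \left(\frac{1}{25} \cdot 400\right)^{3} = 16^{3} = 4096$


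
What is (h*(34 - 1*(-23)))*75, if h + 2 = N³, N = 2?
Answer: 25650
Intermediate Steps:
h = 6 (h = -2 + 2³ = -2 + 8 = 6)
(h*(34 - 1*(-23)))*75 = (6*(34 - 1*(-23)))*75 = (6*(34 + 23))*75 = (6*57)*75 = 342*75 = 25650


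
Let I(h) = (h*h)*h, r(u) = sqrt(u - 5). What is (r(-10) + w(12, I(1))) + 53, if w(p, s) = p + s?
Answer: 66 + I*sqrt(15) ≈ 66.0 + 3.873*I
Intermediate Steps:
r(u) = sqrt(-5 + u)
I(h) = h**3 (I(h) = h**2*h = h**3)
(r(-10) + w(12, I(1))) + 53 = (sqrt(-5 - 10) + (12 + 1**3)) + 53 = (sqrt(-15) + (12 + 1)) + 53 = (I*sqrt(15) + 13) + 53 = (13 + I*sqrt(15)) + 53 = 66 + I*sqrt(15)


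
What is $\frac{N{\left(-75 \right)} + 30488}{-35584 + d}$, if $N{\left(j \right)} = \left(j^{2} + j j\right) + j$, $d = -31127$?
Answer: $- \frac{41663}{66711} \approx -0.62453$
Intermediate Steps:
$N{\left(j \right)} = j + 2 j^{2}$ ($N{\left(j \right)} = \left(j^{2} + j^{2}\right) + j = 2 j^{2} + j = j + 2 j^{2}$)
$\frac{N{\left(-75 \right)} + 30488}{-35584 + d} = \frac{- 75 \left(1 + 2 \left(-75\right)\right) + 30488}{-35584 - 31127} = \frac{- 75 \left(1 - 150\right) + 30488}{-66711} = \left(\left(-75\right) \left(-149\right) + 30488\right) \left(- \frac{1}{66711}\right) = \left(11175 + 30488\right) \left(- \frac{1}{66711}\right) = 41663 \left(- \frac{1}{66711}\right) = - \frac{41663}{66711}$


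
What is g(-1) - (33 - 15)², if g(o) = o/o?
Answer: -323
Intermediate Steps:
g(o) = 1
g(-1) - (33 - 15)² = 1 - (33 - 15)² = 1 - 1*18² = 1 - 1*324 = 1 - 324 = -323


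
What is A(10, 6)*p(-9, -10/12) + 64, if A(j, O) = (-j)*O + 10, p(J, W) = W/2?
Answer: 509/6 ≈ 84.833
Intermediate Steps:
p(J, W) = W/2 (p(J, W) = W*(½) = W/2)
A(j, O) = 10 - O*j (A(j, O) = -O*j + 10 = 10 - O*j)
A(10, 6)*p(-9, -10/12) + 64 = (10 - 1*6*10)*((-10/12)/2) + 64 = (10 - 60)*((-10*1/12)/2) + 64 = -25*(-5)/6 + 64 = -50*(-5/12) + 64 = 125/6 + 64 = 509/6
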